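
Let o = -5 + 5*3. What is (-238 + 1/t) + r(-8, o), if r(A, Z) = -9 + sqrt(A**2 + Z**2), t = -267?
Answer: -65950/267 + 2*sqrt(41) ≈ -234.20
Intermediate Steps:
o = 10 (o = -5 + 15 = 10)
(-238 + 1/t) + r(-8, o) = (-238 + 1/(-267)) + (-9 + sqrt((-8)**2 + 10**2)) = (-238 - 1/267) + (-9 + sqrt(64 + 100)) = -63547/267 + (-9 + sqrt(164)) = -63547/267 + (-9 + 2*sqrt(41)) = -65950/267 + 2*sqrt(41)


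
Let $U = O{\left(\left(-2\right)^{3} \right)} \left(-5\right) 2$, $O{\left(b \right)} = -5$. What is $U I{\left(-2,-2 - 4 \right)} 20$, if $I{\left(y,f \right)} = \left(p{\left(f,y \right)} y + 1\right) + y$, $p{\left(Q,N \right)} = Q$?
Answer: $11000$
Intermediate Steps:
$I{\left(y,f \right)} = 1 + y + f y$ ($I{\left(y,f \right)} = \left(f y + 1\right) + y = \left(1 + f y\right) + y = 1 + y + f y$)
$U = 50$ ($U = \left(-5\right) \left(-5\right) 2 = 25 \cdot 2 = 50$)
$U I{\left(-2,-2 - 4 \right)} 20 = 50 \left(1 - 2 + \left(-2 - 4\right) \left(-2\right)\right) 20 = 50 \left(1 - 2 - -12\right) 20 = 50 \left(1 - 2 + 12\right) 20 = 50 \cdot 11 \cdot 20 = 550 \cdot 20 = 11000$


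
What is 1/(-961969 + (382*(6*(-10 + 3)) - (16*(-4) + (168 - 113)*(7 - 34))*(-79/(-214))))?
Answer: -214/209172411 ≈ -1.0231e-6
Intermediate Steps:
1/(-961969 + (382*(6*(-10 + 3)) - (16*(-4) + (168 - 113)*(7 - 34))*(-79/(-214)))) = 1/(-961969 + (382*(6*(-7)) - (-64 + 55*(-27))*(-79*(-1/214)))) = 1/(-961969 + (382*(-42) - (-64 - 1485)*79/214)) = 1/(-961969 + (-16044 - (-1549)*79/214)) = 1/(-961969 + (-16044 - 1*(-122371/214))) = 1/(-961969 + (-16044 + 122371/214)) = 1/(-961969 - 3311045/214) = 1/(-209172411/214) = -214/209172411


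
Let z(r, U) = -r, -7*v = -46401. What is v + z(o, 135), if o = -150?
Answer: 47451/7 ≈ 6778.7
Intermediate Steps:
v = 46401/7 (v = -⅐*(-46401) = 46401/7 ≈ 6628.7)
v + z(o, 135) = 46401/7 - 1*(-150) = 46401/7 + 150 = 47451/7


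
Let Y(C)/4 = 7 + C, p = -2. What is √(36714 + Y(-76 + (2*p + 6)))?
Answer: √36446 ≈ 190.91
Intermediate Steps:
Y(C) = 28 + 4*C (Y(C) = 4*(7 + C) = 28 + 4*C)
√(36714 + Y(-76 + (2*p + 6))) = √(36714 + (28 + 4*(-76 + (2*(-2) + 6)))) = √(36714 + (28 + 4*(-76 + (-4 + 6)))) = √(36714 + (28 + 4*(-76 + 2))) = √(36714 + (28 + 4*(-74))) = √(36714 + (28 - 296)) = √(36714 - 268) = √36446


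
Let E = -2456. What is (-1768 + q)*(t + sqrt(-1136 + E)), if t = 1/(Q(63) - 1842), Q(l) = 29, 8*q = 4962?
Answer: 4591/7252 - 4591*I*sqrt(898)/2 ≈ 0.63307 - 68789.0*I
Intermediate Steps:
q = 2481/4 (q = (1/8)*4962 = 2481/4 ≈ 620.25)
t = -1/1813 (t = 1/(29 - 1842) = 1/(-1813) = -1/1813 ≈ -0.00055157)
(-1768 + q)*(t + sqrt(-1136 + E)) = (-1768 + 2481/4)*(-1/1813 + sqrt(-1136 - 2456)) = -4591*(-1/1813 + sqrt(-3592))/4 = -4591*(-1/1813 + 2*I*sqrt(898))/4 = 4591/7252 - 4591*I*sqrt(898)/2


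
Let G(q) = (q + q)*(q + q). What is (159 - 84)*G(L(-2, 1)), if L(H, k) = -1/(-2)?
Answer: 75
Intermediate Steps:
L(H, k) = ½ (L(H, k) = -1*(-½) = ½)
G(q) = 4*q² (G(q) = (2*q)*(2*q) = 4*q²)
(159 - 84)*G(L(-2, 1)) = (159 - 84)*(4*(½)²) = 75*(4*(¼)) = 75*1 = 75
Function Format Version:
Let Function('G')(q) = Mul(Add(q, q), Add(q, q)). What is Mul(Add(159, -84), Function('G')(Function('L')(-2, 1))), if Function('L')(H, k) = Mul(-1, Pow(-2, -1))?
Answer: 75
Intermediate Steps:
Function('L')(H, k) = Rational(1, 2) (Function('L')(H, k) = Mul(-1, Rational(-1, 2)) = Rational(1, 2))
Function('G')(q) = Mul(4, Pow(q, 2)) (Function('G')(q) = Mul(Mul(2, q), Mul(2, q)) = Mul(4, Pow(q, 2)))
Mul(Add(159, -84), Function('G')(Function('L')(-2, 1))) = Mul(Add(159, -84), Mul(4, Pow(Rational(1, 2), 2))) = Mul(75, Mul(4, Rational(1, 4))) = Mul(75, 1) = 75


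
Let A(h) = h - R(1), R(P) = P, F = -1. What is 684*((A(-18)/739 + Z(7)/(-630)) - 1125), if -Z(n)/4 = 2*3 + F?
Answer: -3980602144/5173 ≈ -7.6950e+5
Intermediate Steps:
A(h) = -1 + h (A(h) = h - 1*1 = h - 1 = -1 + h)
Z(n) = -20 (Z(n) = -4*(2*3 - 1) = -4*(6 - 1) = -4*5 = -20)
684*((A(-18)/739 + Z(7)/(-630)) - 1125) = 684*(((-1 - 18)/739 - 20/(-630)) - 1125) = 684*((-19*1/739 - 20*(-1/630)) - 1125) = 684*((-19/739 + 2/63) - 1125) = 684*(281/46557 - 1125) = 684*(-52376344/46557) = -3980602144/5173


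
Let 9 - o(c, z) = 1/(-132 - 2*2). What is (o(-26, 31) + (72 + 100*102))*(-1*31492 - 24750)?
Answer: -39319260257/68 ≈ -5.7822e+8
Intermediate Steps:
o(c, z) = 1225/136 (o(c, z) = 9 - 1/(-132 - 2*2) = 9 - 1/(-132 - 4) = 9 - 1/(-136) = 9 - 1*(-1/136) = 9 + 1/136 = 1225/136)
(o(-26, 31) + (72 + 100*102))*(-1*31492 - 24750) = (1225/136 + (72 + 100*102))*(-1*31492 - 24750) = (1225/136 + (72 + 10200))*(-31492 - 24750) = (1225/136 + 10272)*(-56242) = (1398217/136)*(-56242) = -39319260257/68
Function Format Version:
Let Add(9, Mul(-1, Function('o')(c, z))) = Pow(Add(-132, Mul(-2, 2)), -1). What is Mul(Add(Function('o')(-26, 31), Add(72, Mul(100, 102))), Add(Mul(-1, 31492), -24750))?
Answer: Rational(-39319260257, 68) ≈ -5.7822e+8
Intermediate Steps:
Function('o')(c, z) = Rational(1225, 136) (Function('o')(c, z) = Add(9, Mul(-1, Pow(Add(-132, Mul(-2, 2)), -1))) = Add(9, Mul(-1, Pow(Add(-132, -4), -1))) = Add(9, Mul(-1, Pow(-136, -1))) = Add(9, Mul(-1, Rational(-1, 136))) = Add(9, Rational(1, 136)) = Rational(1225, 136))
Mul(Add(Function('o')(-26, 31), Add(72, Mul(100, 102))), Add(Mul(-1, 31492), -24750)) = Mul(Add(Rational(1225, 136), Add(72, Mul(100, 102))), Add(Mul(-1, 31492), -24750)) = Mul(Add(Rational(1225, 136), Add(72, 10200)), Add(-31492, -24750)) = Mul(Add(Rational(1225, 136), 10272), -56242) = Mul(Rational(1398217, 136), -56242) = Rational(-39319260257, 68)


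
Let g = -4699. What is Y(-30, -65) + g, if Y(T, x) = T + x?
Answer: -4794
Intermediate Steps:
Y(-30, -65) + g = (-30 - 65) - 4699 = -95 - 4699 = -4794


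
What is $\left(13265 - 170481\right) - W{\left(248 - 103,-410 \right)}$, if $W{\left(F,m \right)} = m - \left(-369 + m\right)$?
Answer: $-157585$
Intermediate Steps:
$W{\left(F,m \right)} = 369$
$\left(13265 - 170481\right) - W{\left(248 - 103,-410 \right)} = \left(13265 - 170481\right) - 369 = -157216 - 369 = -157585$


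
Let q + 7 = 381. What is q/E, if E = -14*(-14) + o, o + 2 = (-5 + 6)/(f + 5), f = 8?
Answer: 4862/2523 ≈ 1.9271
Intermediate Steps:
q = 374 (q = -7 + 381 = 374)
o = -25/13 (o = -2 + (-5 + 6)/(8 + 5) = -2 + 1/13 = -25/13 ≈ -1.9231)
E = 2523/13 (E = -14*(-14) - 25/13 = 196 - 25/13 = 2523/13 ≈ 194.08)
q/E = 374/(2523/13) = 374*(13/2523) = 4862/2523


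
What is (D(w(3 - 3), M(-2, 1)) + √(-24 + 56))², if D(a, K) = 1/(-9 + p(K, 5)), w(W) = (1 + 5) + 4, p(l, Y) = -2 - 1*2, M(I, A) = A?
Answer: 5409/169 - 8*√2/13 ≈ 31.136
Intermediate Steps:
p(l, Y) = -4 (p(l, Y) = -2 - 2 = -4)
w(W) = 10 (w(W) = 6 + 4 = 10)
D(a, K) = -1/13 (D(a, K) = 1/(-9 - 4) = 1/(-13) = -1/13)
(D(w(3 - 3), M(-2, 1)) + √(-24 + 56))² = (-1/13 + √(-24 + 56))² = (-1/13 + √32)² = (-1/13 + 4*√2)²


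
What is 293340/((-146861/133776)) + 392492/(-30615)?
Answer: -92418995065324/345857655 ≈ -2.6722e+5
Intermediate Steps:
293340/((-146861/133776)) + 392492/(-30615) = 293340/((-146861*1/133776)) + 392492*(-1/30615) = 293340/(-146861/133776) - 392492/30615 = 293340*(-133776/146861) - 392492/30615 = -39241851840/146861 - 392492/30615 = -92418995065324/345857655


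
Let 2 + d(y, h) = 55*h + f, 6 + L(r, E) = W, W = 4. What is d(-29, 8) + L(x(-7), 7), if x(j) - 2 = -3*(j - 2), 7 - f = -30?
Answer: 473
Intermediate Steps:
f = 37 (f = 7 - 1*(-30) = 7 + 30 = 37)
x(j) = 8 - 3*j (x(j) = 2 - 3*(j - 2) = 2 - 3*(-2 + j) = 2 + (6 - 3*j) = 8 - 3*j)
L(r, E) = -2 (L(r, E) = -6 + 4 = -2)
d(y, h) = 35 + 55*h (d(y, h) = -2 + (55*h + 37) = -2 + (37 + 55*h) = 35 + 55*h)
d(-29, 8) + L(x(-7), 7) = (35 + 55*8) - 2 = (35 + 440) - 2 = 475 - 2 = 473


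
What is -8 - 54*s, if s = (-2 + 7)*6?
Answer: -1628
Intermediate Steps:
s = 30 (s = 5*6 = 30)
-8 - 54*s = -8 - 54*30 = -8 - 1620 = -1628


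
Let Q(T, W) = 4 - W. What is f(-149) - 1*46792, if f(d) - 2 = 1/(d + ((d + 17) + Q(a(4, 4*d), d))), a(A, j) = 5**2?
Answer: -5989121/128 ≈ -46790.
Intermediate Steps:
a(A, j) = 25
f(d) = 2 + 1/(21 + d) (f(d) = 2 + 1/(d + ((d + 17) + (4 - d))) = 2 + 1/(d + ((17 + d) + (4 - d))) = 2 + 1/(d + 21) = 2 + 1/(21 + d))
f(-149) - 1*46792 = (43 + 2*(-149))/(21 - 149) - 1*46792 = (43 - 298)/(-128) - 46792 = -1/128*(-255) - 46792 = 255/128 - 46792 = -5989121/128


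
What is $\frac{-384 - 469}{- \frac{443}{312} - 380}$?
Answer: $\frac{266136}{119003} \approx 2.2364$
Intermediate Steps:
$\frac{-384 - 469}{- \frac{443}{312} - 380} = - \frac{853}{\left(-443\right) \frac{1}{312} - 380} = - \frac{853}{- \frac{443}{312} - 380} = - \frac{853}{- \frac{119003}{312}} = \left(-853\right) \left(- \frac{312}{119003}\right) = \frac{266136}{119003}$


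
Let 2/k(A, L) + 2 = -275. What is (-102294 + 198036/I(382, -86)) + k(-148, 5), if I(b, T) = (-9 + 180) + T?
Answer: -2353656428/23545 ≈ -99964.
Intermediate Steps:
k(A, L) = -2/277 (k(A, L) = 2/(-2 - 275) = 2/(-277) = 2*(-1/277) = -2/277)
I(b, T) = 171 + T
(-102294 + 198036/I(382, -86)) + k(-148, 5) = (-102294 + 198036/(171 - 86)) - 2/277 = (-102294 + 198036/85) - 2/277 = -8496954/85 - 2/277 = -2353656428/23545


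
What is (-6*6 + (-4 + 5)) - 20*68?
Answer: -1395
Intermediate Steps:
(-6*6 + (-4 + 5)) - 20*68 = (-36 + 1) - 1360 = -35 - 1360 = -1395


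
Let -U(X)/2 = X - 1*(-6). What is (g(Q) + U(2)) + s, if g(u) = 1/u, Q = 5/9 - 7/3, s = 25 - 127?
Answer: -1897/16 ≈ -118.56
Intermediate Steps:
s = -102
Q = -16/9 (Q = 5*(⅑) - 7*⅓ = 5/9 - 7/3 = -16/9 ≈ -1.7778)
U(X) = -12 - 2*X (U(X) = -2*(X - 1*(-6)) = -2*(X + 6) = -2*(6 + X) = -12 - 2*X)
(g(Q) + U(2)) + s = (1/(-16/9) + (-12 - 2*2)) - 102 = (-9/16 + (-12 - 4)) - 102 = (-9/16 - 16) - 102 = -265/16 - 102 = -1897/16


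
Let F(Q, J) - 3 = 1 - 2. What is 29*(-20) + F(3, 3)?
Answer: -578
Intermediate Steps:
F(Q, J) = 2 (F(Q, J) = 3 + (1 - 2) = 3 - 1 = 2)
29*(-20) + F(3, 3) = 29*(-20) + 2 = -580 + 2 = -578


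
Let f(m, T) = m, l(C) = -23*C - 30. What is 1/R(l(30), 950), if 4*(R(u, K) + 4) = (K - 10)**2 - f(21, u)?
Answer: 4/883563 ≈ 4.5271e-6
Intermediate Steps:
l(C) = -30 - 23*C
R(u, K) = -37/4 + (-10 + K)**2/4 (R(u, K) = -4 + ((K - 10)**2 - 1*21)/4 = -4 + ((-10 + K)**2 - 21)/4 = -4 + (-21 + (-10 + K)**2)/4 = -4 + (-21/4 + (-10 + K)**2/4) = -37/4 + (-10 + K)**2/4)
1/R(l(30), 950) = 1/(-37/4 + (-10 + 950)**2/4) = 1/(-37/4 + (1/4)*940**2) = 1/(-37/4 + (1/4)*883600) = 1/(-37/4 + 220900) = 1/(883563/4) = 4/883563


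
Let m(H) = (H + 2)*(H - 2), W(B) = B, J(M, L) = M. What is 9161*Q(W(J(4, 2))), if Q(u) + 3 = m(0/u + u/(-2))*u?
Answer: -27483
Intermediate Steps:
m(H) = (-2 + H)*(2 + H) (m(H) = (2 + H)*(-2 + H) = (-2 + H)*(2 + H))
Q(u) = -3 + u*(-4 + u²/4) (Q(u) = -3 + (-4 + (0/u + u/(-2))²)*u = -3 + (-4 + (0 + u*(-½))²)*u = -3 + (-4 + (0 - u/2)²)*u = -3 + (-4 + (-u/2)²)*u = -3 + (-4 + u²/4)*u = -3 + u*(-4 + u²/4))
9161*Q(W(J(4, 2))) = 9161*(-3 + (¼)*4*(-16 + 4²)) = 9161*(-3 + (¼)*4*(-16 + 16)) = 9161*(-3 + (¼)*4*0) = 9161*(-3 + 0) = 9161*(-3) = -27483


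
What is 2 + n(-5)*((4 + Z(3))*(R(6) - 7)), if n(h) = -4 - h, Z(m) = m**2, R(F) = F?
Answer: -11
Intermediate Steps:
2 + n(-5)*((4 + Z(3))*(R(6) - 7)) = 2 + (-4 - 1*(-5))*((4 + 3**2)*(6 - 7)) = 2 + (-4 + 5)*((4 + 9)*(-1)) = 2 + 1*(13*(-1)) = 2 + 1*(-13) = 2 - 13 = -11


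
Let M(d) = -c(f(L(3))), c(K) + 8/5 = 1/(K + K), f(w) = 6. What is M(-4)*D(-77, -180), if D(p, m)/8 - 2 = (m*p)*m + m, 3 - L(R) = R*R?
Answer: -454085996/15 ≈ -3.0272e+7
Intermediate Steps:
L(R) = 3 - R**2 (L(R) = 3 - R*R = 3 - R**2)
D(p, m) = 16 + 8*m + 8*p*m**2 (D(p, m) = 16 + 8*((m*p)*m + m) = 16 + 8*(p*m**2 + m) = 16 + 8*(m + p*m**2) = 16 + (8*m + 8*p*m**2) = 16 + 8*m + 8*p*m**2)
c(K) = -8/5 + 1/(2*K) (c(K) = -8/5 + 1/(K + K) = -8/5 + 1/(2*K))
M(d) = 91/60 (M(d) = -(5 - 16*6)/(10*6) = -(5 - 96)/(10*6) = -(-91)/(10*6) = -1*(-91/60) = 91/60)
M(-4)*D(-77, -180) = 91*(16 + 8*(-180) + 8*(-77)*(-180)**2)/60 = 91*(16 - 1440 + 8*(-77)*32400)/60 = 91*(16 - 1440 - 19958400)/60 = (91/60)*(-19959824) = -454085996/15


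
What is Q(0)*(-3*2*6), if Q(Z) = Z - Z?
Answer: 0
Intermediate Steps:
Q(Z) = 0
Q(0)*(-3*2*6) = 0*(-3*2*6) = 0*(-6*6) = 0*(-36) = 0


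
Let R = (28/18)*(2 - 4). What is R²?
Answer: 784/81 ≈ 9.6790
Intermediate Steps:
R = -28/9 (R = (28*(1/18))*(-2) = (14/9)*(-2) = -28/9 ≈ -3.1111)
R² = (-28/9)² = 784/81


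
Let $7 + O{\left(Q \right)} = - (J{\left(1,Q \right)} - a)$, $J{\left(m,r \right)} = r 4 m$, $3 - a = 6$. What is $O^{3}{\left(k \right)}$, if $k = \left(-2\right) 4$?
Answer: $10648$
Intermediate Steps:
$a = -3$ ($a = 3 - 6 = -3$)
$J{\left(m,r \right)} = 4 m r$ ($J{\left(m,r \right)} = 4 r m = 4 m r$)
$k = -8$
$O{\left(Q \right)} = -10 - 4 Q$ ($O{\left(Q \right)} = -7 - \left(4 \cdot 1 Q - -3\right) = -7 - \left(4 Q + 3\right) = -7 - \left(3 + 4 Q\right) = -10 - 4 Q$)
$O^{3}{\left(k \right)} = \left(-10 - -32\right)^{3} = \left(-10 + 32\right)^{3} = 22^{3} = 10648$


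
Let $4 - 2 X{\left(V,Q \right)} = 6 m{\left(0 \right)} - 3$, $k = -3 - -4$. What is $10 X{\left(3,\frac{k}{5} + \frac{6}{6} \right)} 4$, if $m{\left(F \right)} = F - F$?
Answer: $140$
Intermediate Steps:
$m{\left(F \right)} = 0$
$k = 1$ ($k = -3 + 4 = 1$)
$X{\left(V,Q \right)} = \frac{7}{2}$ ($X{\left(V,Q \right)} = 2 - \frac{6 \cdot 0 - 3}{2} = 2 - \frac{0 - 3}{2} = 2 - - \frac{3}{2} = 2 + \frac{3}{2} = \frac{7}{2}$)
$10 X{\left(3,\frac{k}{5} + \frac{6}{6} \right)} 4 = 10 \cdot \frac{7}{2} \cdot 4 = 35 \cdot 4 = 140$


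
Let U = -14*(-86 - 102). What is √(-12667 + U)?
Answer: 3*I*√1115 ≈ 100.17*I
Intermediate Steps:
U = 2632 (U = -14*(-188) = 2632)
√(-12667 + U) = √(-12667 + 2632) = √(-10035) = 3*I*√1115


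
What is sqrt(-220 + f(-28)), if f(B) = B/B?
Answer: I*sqrt(219) ≈ 14.799*I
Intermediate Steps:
f(B) = 1
sqrt(-220 + f(-28)) = sqrt(-220 + 1) = sqrt(-219) = I*sqrt(219)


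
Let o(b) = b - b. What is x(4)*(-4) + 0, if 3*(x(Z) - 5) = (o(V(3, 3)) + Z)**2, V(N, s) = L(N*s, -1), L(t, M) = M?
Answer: -124/3 ≈ -41.333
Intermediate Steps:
V(N, s) = -1
o(b) = 0
x(Z) = 5 + Z**2/3 (x(Z) = 5 + (0 + Z)**2/3 = 5 + Z**2/3)
x(4)*(-4) + 0 = (5 + (1/3)*4**2)*(-4) + 0 = (5 + (1/3)*16)*(-4) + 0 = (5 + 16/3)*(-4) + 0 = (31/3)*(-4) + 0 = -124/3 + 0 = -124/3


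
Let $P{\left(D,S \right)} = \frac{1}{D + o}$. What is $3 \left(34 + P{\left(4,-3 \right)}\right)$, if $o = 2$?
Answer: $\frac{205}{2} \approx 102.5$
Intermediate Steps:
$P{\left(D,S \right)} = \frac{1}{2 + D}$ ($P{\left(D,S \right)} = \frac{1}{D + 2} = \frac{1}{2 + D}$)
$3 \left(34 + P{\left(4,-3 \right)}\right) = 3 \left(34 + \frac{1}{2 + 4}\right) = 3 \left(34 + \frac{1}{6}\right) = 3 \cdot \frac{205}{6} = \frac{205}{2}$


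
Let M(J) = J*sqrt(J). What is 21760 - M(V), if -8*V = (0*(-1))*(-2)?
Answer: 21760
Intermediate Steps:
V = 0 (V = -0*(-1)*(-2)/8 = -0*(-2) = -1/8*0 = 0)
M(J) = J**(3/2)
21760 - M(V) = 21760 - 0**(3/2) = 21760 - 1*0 = 21760 + 0 = 21760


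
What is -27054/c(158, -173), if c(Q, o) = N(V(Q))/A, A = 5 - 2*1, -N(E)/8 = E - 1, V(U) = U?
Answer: 40581/628 ≈ 64.619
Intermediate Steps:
N(E) = 8 - 8*E (N(E) = -8*(E - 1) = -8*(-1 + E) = 8 - 8*E)
A = 3 (A = 5 - 2 = 3)
c(Q, o) = 8/3 - 8*Q/3 (c(Q, o) = (8 - 8*Q)/3 = (8 - 8*Q)*(⅓) = 8/3 - 8*Q/3)
-27054/c(158, -173) = -27054/(8/3 - 8/3*158) = -27054/(8/3 - 1264/3) = -27054/(-1256/3) = -27054*(-3/1256) = 40581/628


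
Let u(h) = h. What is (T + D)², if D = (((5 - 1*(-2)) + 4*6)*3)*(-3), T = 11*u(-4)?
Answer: 104329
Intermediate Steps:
T = -44 (T = 11*(-4) = -44)
D = -279 (D = (((5 + 2) + 24)*3)*(-3) = ((7 + 24)*3)*(-3) = (31*3)*(-3) = 93*(-3) = -279)
(T + D)² = (-44 - 279)² = (-323)² = 104329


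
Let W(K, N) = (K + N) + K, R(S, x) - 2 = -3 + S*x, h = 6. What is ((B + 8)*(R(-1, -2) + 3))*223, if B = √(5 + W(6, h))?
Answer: 7136 + 892*√23 ≈ 11414.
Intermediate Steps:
R(S, x) = -1 + S*x (R(S, x) = 2 + (-3 + S*x) = -1 + S*x)
W(K, N) = N + 2*K
B = √23 (B = √(5 + (6 + 2*6)) = √(5 + (6 + 12)) = √(5 + 18) = √23 ≈ 4.7958)
((B + 8)*(R(-1, -2) + 3))*223 = ((√23 + 8)*((-1 - 1*(-2)) + 3))*223 = ((8 + √23)*((-1 + 2) + 3))*223 = ((8 + √23)*(1 + 3))*223 = ((8 + √23)*4)*223 = (32 + 4*√23)*223 = 7136 + 892*√23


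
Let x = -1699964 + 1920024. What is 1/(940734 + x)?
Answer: 1/1160794 ≈ 8.6148e-7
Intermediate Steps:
x = 220060
1/(940734 + x) = 1/(940734 + 220060) = 1/1160794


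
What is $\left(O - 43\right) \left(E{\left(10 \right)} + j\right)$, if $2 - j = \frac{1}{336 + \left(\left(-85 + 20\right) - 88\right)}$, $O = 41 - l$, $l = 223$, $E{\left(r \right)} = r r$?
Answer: $- \frac{1399875}{61} \approx -22949.0$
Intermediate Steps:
$E{\left(r \right)} = r^{2}$
$O = -182$ ($O = 41 - 223 = -182$)
$j = \frac{365}{183}$ ($j = 2 - \frac{1}{336 + \left(\left(-85 + 20\right) - 88\right)} = 2 - \frac{1}{336 - 153} = 2 - \frac{1}{183} = \frac{365}{183} \approx 1.9945$)
$\left(O - 43\right) \left(E{\left(10 \right)} + j\right) = \left(-182 - 43\right) \left(10^{2} + \frac{365}{183}\right) = - 225 \left(100 + \frac{365}{183}\right) = \left(-225\right) \frac{18665}{183} = - \frac{1399875}{61}$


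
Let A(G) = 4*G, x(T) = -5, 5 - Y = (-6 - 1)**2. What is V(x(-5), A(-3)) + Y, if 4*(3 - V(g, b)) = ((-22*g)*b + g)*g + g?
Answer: -1696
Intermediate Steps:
Y = -44 (Y = 5 - (-6 - 1)**2 = 5 - 1*(-7)**2 = 5 - 1*49 = 5 - 49 = -44)
V(g, b) = 3 - g/4 - g*(g - 22*b*g)/4 (V(g, b) = 3 - (((-22*g)*b + g)*g + g)/4 = 3 - ((-22*b*g + g)*g + g)/4 = 3 - ((g - 22*b*g)*g + g)/4 = 3 - (g*(g - 22*b*g) + g)/4 = 3 - (g + g*(g - 22*b*g))/4 = 3 + (-g/4 - g*(g - 22*b*g)/4) = 3 - g/4 - g*(g - 22*b*g)/4)
V(x(-5), A(-3)) + Y = (3 - 1/4*(-5) - 1/4*(-5)**2 + (11/2)*(4*(-3))*(-5)**2) - 44 = (3 + 5/4 - 1/4*25 + (11/2)*(-12)*25) - 44 = (3 + 5/4 - 25/4 - 1650) - 44 = -1652 - 44 = -1696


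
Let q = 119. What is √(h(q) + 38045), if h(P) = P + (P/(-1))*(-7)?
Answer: 3*√4333 ≈ 197.48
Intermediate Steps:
h(P) = 8*P (h(P) = P + (P*(-1))*(-7) = P - P*(-7) = P + 7*P = 8*P)
√(h(q) + 38045) = √(8*119 + 38045) = √(952 + 38045) = √38997 = 3*√4333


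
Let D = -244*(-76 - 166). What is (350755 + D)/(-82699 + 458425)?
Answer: 136601/125242 ≈ 1.0907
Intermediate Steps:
D = 59048 (D = -244*(-242) = 59048)
(350755 + D)/(-82699 + 458425) = (350755 + 59048)/(-82699 + 458425) = 409803/375726 = 409803*(1/375726) = 136601/125242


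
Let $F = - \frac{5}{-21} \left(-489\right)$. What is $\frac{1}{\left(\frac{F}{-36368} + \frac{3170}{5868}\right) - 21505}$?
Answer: $- \frac{373462992}{8031118695875} \approx -4.6502 \cdot 10^{-5}$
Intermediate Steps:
$F = - \frac{815}{7}$ ($F = \left(-5\right) \left(- \frac{1}{21}\right) \left(-489\right) = \frac{5}{21} \left(-489\right) = - \frac{815}{7} \approx -116.43$)
$\frac{1}{\left(\frac{F}{-36368} + \frac{3170}{5868}\right) - 21505} = \frac{1}{\left(- \frac{815}{7 \left(-36368\right)} + \frac{3170}{5868}\right) - 21505} = \frac{1}{\left(\left(- \frac{815}{7}\right) \left(- \frac{1}{36368}\right) + 3170 \cdot \frac{1}{5868}\right) - 21505} = \frac{1}{\left(\frac{815}{254576} + \frac{1585}{2934}\right) - 21505} = \frac{1}{\frac{202947085}{373462992} - 21505} = \frac{1}{- \frac{8031118695875}{373462992}} = - \frac{373462992}{8031118695875}$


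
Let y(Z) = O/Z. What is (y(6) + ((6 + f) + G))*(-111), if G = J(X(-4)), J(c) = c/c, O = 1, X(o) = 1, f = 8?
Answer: -3367/2 ≈ -1683.5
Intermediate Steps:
J(c) = 1
G = 1
y(Z) = 1/Z
(y(6) + ((6 + f) + G))*(-111) = (1/6 + ((6 + 8) + 1))*(-111) = (1/6 + (14 + 1))*(-111) = (1/6 + 15)*(-111) = (91/6)*(-111) = -3367/2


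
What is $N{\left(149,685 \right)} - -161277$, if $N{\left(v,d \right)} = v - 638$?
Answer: $160788$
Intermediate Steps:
$N{\left(v,d \right)} = -638 + v$
$N{\left(149,685 \right)} - -161277 = \left(-638 + 149\right) - -161277 = -489 + 161277 = 160788$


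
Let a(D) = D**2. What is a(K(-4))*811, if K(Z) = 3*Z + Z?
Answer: 207616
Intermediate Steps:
K(Z) = 4*Z
a(K(-4))*811 = (4*(-4))**2*811 = (-16)**2*811 = 256*811 = 207616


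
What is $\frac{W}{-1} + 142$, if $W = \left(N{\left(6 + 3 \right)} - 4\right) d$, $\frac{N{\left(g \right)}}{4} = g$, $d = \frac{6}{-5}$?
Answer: $\frac{902}{5} \approx 180.4$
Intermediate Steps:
$d = - \frac{6}{5}$ ($d = 6 \left(- \frac{1}{5}\right) = - \frac{6}{5} \approx -1.2$)
$N{\left(g \right)} = 4 g$
$W = - \frac{192}{5}$ ($W = \left(4 \left(6 + 3\right) - 4\right) \left(- \frac{6}{5}\right) = \left(4 \cdot 9 - 4\right) \left(- \frac{6}{5}\right) = \left(36 - 4\right) \left(- \frac{6}{5}\right) = 32 \left(- \frac{6}{5}\right) = - \frac{192}{5} \approx -38.4$)
$\frac{W}{-1} + 142 = \frac{1}{-1} \left(- \frac{192}{5}\right) + 142 = \left(-1\right) \left(- \frac{192}{5}\right) + 142 = \frac{192}{5} + 142 = \frac{902}{5}$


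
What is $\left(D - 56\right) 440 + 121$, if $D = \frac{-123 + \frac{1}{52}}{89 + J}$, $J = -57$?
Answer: $- \frac{5451677}{208} \approx -26210.0$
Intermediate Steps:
$D = - \frac{6395}{1664}$ ($D = \frac{-123 + \frac{1}{52}}{89 - 57} = \frac{-123 + \frac{1}{52}}{32} = \left(- \frac{6395}{52}\right) \frac{1}{32} = - \frac{6395}{1664} \approx -3.8431$)
$\left(D - 56\right) 440 + 121 = \left(- \frac{6395}{1664} - 56\right) 440 + 121 = \left(- \frac{99579}{1664}\right) 440 + 121 = - \frac{5476845}{208} + 121 = - \frac{5451677}{208}$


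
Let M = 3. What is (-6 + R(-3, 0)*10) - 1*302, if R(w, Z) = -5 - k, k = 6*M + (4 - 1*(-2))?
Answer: -598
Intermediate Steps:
k = 24 (k = 6*3 + (4 - 1*(-2)) = 18 + (4 + 2) = 18 + 6 = 24)
R(w, Z) = -29 (R(w, Z) = -5 - 1*24 = -5 - 24 = -29)
(-6 + R(-3, 0)*10) - 1*302 = (-6 - 29*10) - 1*302 = (-6 - 290) - 302 = -296 - 302 = -598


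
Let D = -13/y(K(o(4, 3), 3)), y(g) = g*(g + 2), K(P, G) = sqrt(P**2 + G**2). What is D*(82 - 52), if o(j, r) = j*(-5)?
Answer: -26/27 + 52*sqrt(409)/11043 ≈ -0.86773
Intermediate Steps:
o(j, r) = -5*j
K(P, G) = sqrt(G**2 + P**2)
y(g) = g*(2 + g)
D = -13*sqrt(409)/(409*(2 + sqrt(409))) (D = -13*1/((2 + sqrt(3**2 + (-5*4)**2))*sqrt(3**2 + (-5*4)**2)) = -13*1/((2 + sqrt(9 + (-20)**2))*sqrt(9 + (-20)**2)) = -13*1/((2 + sqrt(9 + 400))*sqrt(9 + 400)) = -13*sqrt(409)/(409*(2 + sqrt(409))) ≈ -0.028924)
D*(82 - 52) = (-13/405 + 26*sqrt(409)/165645)*(82 - 52) = (-13/405 + 26*sqrt(409)/165645)*30 = -26/27 + 52*sqrt(409)/11043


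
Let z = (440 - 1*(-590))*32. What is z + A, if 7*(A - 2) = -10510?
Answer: 220224/7 ≈ 31461.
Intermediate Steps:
A = -10496/7 (A = 2 + (1/7)*(-10510) = 2 - 10510/7 = -10496/7 ≈ -1499.4)
z = 32960 (z = (440 + 590)*32 = 1030*32 = 32960)
z + A = 32960 - 10496/7 = 220224/7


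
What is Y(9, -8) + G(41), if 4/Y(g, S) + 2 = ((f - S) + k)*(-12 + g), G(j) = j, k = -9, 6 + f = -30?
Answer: 4473/109 ≈ 41.037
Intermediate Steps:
f = -36 (f = -6 - 30 = -36)
Y(g, S) = 4/(-2 + (-45 - S)*(-12 + g)) (Y(g, S) = 4/(-2 + ((-36 - S) - 9)*(-12 + g)) = 4/(-2 + (-45 - S)*(-12 + g)))
Y(9, -8) + G(41) = 4/(538 - 45*9 + 12*(-8) - 1*(-8)*9) + 41 = 4/(538 - 405 - 96 + 72) + 41 = 4/109 + 41 = 4473/109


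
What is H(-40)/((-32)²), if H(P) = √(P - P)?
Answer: 0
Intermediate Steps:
H(P) = 0 (H(P) = √0 = 0)
H(-40)/((-32)²) = 0/((-32)²) = 0/1024 = 0*(1/1024) = 0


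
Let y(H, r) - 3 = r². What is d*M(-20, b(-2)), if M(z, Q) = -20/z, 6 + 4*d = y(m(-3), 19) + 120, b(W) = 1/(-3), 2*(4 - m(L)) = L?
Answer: 239/2 ≈ 119.50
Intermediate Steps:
m(L) = 4 - L/2
b(W) = -⅓
y(H, r) = 3 + r²
d = 239/2 (d = -3/2 + ((3 + 19²) + 120)/4 = -3/2 + ((3 + 361) + 120)/4 = -3/2 + (364 + 120)/4 = -3/2 + (¼)*484 = -3/2 + 121 = 239/2 ≈ 119.50)
d*M(-20, b(-2)) = 239*(-20/(-20))/2 = 239*(-20*(-1/20))/2 = (239/2)*1 = 239/2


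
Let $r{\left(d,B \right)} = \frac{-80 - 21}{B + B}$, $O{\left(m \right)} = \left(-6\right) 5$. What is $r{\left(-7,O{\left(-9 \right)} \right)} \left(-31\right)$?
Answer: $- \frac{3131}{60} \approx -52.183$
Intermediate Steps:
$O{\left(m \right)} = -30$
$r{\left(d,B \right)} = - \frac{101}{2 B}$
$r{\left(-7,O{\left(-9 \right)} \right)} \left(-31\right) = - \frac{101}{2 \left(-30\right)} \left(-31\right) = \left(- \frac{101}{2}\right) \left(- \frac{1}{30}\right) \left(-31\right) = \frac{101}{60} \left(-31\right) = - \frac{3131}{60}$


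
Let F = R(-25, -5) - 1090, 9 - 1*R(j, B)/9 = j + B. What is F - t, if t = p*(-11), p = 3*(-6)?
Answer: -937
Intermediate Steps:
p = -18
t = 198 (t = -18*(-11) = 198)
R(j, B) = 81 - 9*B - 9*j (R(j, B) = 81 - 9*(j + B) = 81 - 9*(B + j) = 81 + (-9*B - 9*j) = 81 - 9*B - 9*j)
F = -739 (F = (81 - 9*(-5) - 9*(-25)) - 1090 = (81 + 45 + 225) - 1090 = 351 - 1090 = -739)
F - t = -739 - 1*198 = -739 - 198 = -937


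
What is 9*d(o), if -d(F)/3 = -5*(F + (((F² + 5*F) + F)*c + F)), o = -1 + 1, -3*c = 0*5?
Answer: 0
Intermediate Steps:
c = 0 (c = -0*5 = -⅓*0 = 0)
o = 0
d(F) = 30*F (d(F) = -(-15)*(F + (((F² + 5*F) + F)*0 + F)) = -(-15)*(F + ((F² + 6*F)*0 + F)) = -(-15)*(F + (0 + F)) = -(-15)*(F + F) = -(-15)*2*F = -(-30)*F = 30*F)
9*d(o) = 9*(30*0) = 9*0 = 0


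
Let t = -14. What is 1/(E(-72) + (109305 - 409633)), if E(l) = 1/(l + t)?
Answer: -86/25828209 ≈ -3.3297e-6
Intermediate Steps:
E(l) = 1/(-14 + l) (E(l) = 1/(l - 14) = 1/(-14 + l))
1/(E(-72) + (109305 - 409633)) = 1/(1/(-14 - 72) + (109305 - 409633)) = 1/(1/(-86) - 300328) = 1/(-1/86 - 300328) = 1/(-25828209/86) = -86/25828209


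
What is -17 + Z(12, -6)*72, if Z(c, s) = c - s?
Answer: 1279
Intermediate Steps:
-17 + Z(12, -6)*72 = -17 + (12 - 1*(-6))*72 = -17 + (12 + 6)*72 = -17 + 18*72 = -17 + 1296 = 1279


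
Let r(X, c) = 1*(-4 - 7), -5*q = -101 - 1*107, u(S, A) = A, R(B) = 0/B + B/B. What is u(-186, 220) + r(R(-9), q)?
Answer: 209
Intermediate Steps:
R(B) = 1 (R(B) = 0 + 1 = 1)
q = 208/5 (q = -(-101 - 1*107)/5 = -(-101 - 107)/5 = -⅕*(-208) = 208/5 ≈ 41.600)
r(X, c) = -11 (r(X, c) = 1*(-11) = -11)
u(-186, 220) + r(R(-9), q) = 220 - 11 = 209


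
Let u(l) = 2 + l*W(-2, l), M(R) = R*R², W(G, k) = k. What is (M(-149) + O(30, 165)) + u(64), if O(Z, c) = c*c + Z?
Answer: -3276596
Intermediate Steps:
O(Z, c) = Z + c² (O(Z, c) = c² + Z = Z + c²)
M(R) = R³
u(l) = 2 + l² (u(l) = 2 + l*l = 2 + l²)
(M(-149) + O(30, 165)) + u(64) = ((-149)³ + (30 + 165²)) + (2 + 64²) = (-3307949 + (30 + 27225)) + (2 + 4096) = (-3307949 + 27255) + 4098 = -3280694 + 4098 = -3276596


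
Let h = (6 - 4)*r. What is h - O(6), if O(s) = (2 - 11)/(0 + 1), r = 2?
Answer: 13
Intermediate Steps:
O(s) = -9 (O(s) = -9/1 = -9*1 = -9)
h = 4 (h = (6 - 4)*2 = 2*2 = 4)
h - O(6) = 4 - 1*(-9) = 4 + 9 = 13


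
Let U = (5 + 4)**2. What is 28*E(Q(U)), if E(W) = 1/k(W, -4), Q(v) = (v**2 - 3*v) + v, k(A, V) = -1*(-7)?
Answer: 4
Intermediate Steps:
U = 81 (U = 9**2 = 81)
k(A, V) = 7
Q(v) = v**2 - 2*v
E(W) = 1/7
28*E(Q(U)) = 28*(1/7) = 4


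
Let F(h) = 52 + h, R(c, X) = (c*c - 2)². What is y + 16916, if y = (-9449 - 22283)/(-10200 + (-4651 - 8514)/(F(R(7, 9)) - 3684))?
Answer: 245351429096/14501435 ≈ 16919.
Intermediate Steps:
R(c, X) = (-2 + c²)² (R(c, X) = (c² - 2)² = (-2 + c²)²)
y = 45154636/14501435 (y = (-9449 - 22283)/(-10200 + (-4651 - 8514)/((52 + (-2 + 7²)²) - 3684)) = -31732/(-10200 - 13165/((52 + (-2 + 49)²) - 3684)) = -31732/(-10200 - 13165/((52 + 47²) - 3684)) = -31732/(-10200 - 13165/((52 + 2209) - 3684)) = -31732/(-10200 - 13165/(2261 - 3684)) = -31732/(-10200 - 13165/(-1423)) = -31732/(-10200 - 13165*(-1/1423)) = -31732/(-10200 + 13165/1423) = -31732/(-14501435/1423) = -31732*(-1423/14501435) = 45154636/14501435 ≈ 3.1138)
y + 16916 = 45154636/14501435 + 16916 = 245351429096/14501435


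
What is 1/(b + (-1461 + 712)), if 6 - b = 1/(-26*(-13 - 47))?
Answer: -1560/1159081 ≈ -0.0013459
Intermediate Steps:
b = 9359/1560 (b = 6 - 1/((-26*(-13 - 47))) = 6 - 1/((-26*(-60))) = 6 - 1/1560 = 9359/1560 ≈ 5.9994)
1/(b + (-1461 + 712)) = 1/(9359/1560 + (-1461 + 712)) = 1/(9359/1560 - 749) = 1/(-1159081/1560) = -1560/1159081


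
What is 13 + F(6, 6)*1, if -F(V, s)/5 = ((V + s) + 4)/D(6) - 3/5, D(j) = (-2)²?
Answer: -4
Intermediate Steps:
D(j) = 4
F(V, s) = -2 - 5*V/4 - 5*s/4 (F(V, s) = -5*(((V + s) + 4)/4 - 3/5) = -5*((4 + V + s)*(¼) - 3*⅕) = -5*((1 + V/4 + s/4) - ⅗) = -5*(⅖ + V/4 + s/4) = -2 - 5*V/4 - 5*s/4)
13 + F(6, 6)*1 = 13 + (-2 - 5/4*6 - 5/4*6)*1 = 13 + (-2 - 15/2 - 15/2)*1 = 13 - 17*1 = 13 - 17 = -4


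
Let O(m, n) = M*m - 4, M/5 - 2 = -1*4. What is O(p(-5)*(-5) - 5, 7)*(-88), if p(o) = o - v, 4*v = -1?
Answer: 16852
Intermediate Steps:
v = -¼ (v = (¼)*(-1) = -¼ ≈ -0.25000)
p(o) = ¼ + o (p(o) = o - 1*(-¼) = o + ¼ = ¼ + o)
M = -10 (M = 10 + 5*(-1*4) = 10 + 5*(-4) = 10 - 20 = -10)
O(m, n) = -4 - 10*m (O(m, n) = -10*m - 4 = -4 - 10*m)
O(p(-5)*(-5) - 5, 7)*(-88) = (-4 - 10*((¼ - 5)*(-5) - 5))*(-88) = (-4 - 10*(-19/4*(-5) - 5))*(-88) = (-4 - 10*(95/4 - 5))*(-88) = (-4 - 10*75/4)*(-88) = (-4 - 375/2)*(-88) = -383/2*(-88) = 16852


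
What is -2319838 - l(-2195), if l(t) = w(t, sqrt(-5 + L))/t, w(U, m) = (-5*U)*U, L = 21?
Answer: -2330813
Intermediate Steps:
w(U, m) = -5*U**2
l(t) = -5*t (l(t) = (-5*t**2)/t = -5*t)
-2319838 - l(-2195) = -2319838 - (-5)*(-2195) = -2319838 - 1*10975 = -2319838 - 10975 = -2330813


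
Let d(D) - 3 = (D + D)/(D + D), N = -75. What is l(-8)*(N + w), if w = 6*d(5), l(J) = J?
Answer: 408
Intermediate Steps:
d(D) = 4 (d(D) = 3 + (D + D)/(D + D) = 3 + (2*D)/((2*D)) = 3 + (2*D)*(1/(2*D)) = 3 + 1 = 4)
w = 24 (w = 6*4 = 24)
l(-8)*(N + w) = -8*(-75 + 24) = -8*(-51) = 408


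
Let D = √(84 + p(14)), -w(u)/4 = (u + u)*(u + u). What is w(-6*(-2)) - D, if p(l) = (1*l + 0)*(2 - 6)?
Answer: -2304 - 2*√7 ≈ -2309.3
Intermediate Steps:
p(l) = -4*l (p(l) = (l + 0)*(-4) = l*(-4) = -4*l)
w(u) = -16*u² (w(u) = -4*(u + u)*(u + u) = -4*2*u*2*u = -16*u²)
D = 2*√7 (D = √(84 - 4*14) = √(84 - 56) = √28 = 2*√7 ≈ 5.2915)
w(-6*(-2)) - D = -16*(-6*(-2))² - 2*√7 = -16*12² - 2*√7 = -16*144 - 2*√7 = -2304 - 2*√7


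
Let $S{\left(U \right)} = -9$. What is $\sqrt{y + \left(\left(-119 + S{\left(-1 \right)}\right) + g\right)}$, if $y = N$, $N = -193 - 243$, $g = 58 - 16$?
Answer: $3 i \sqrt{58} \approx 22.847 i$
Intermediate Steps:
$g = 42$ ($g = 58 - 16 = 42$)
$N = -436$ ($N = -193 - 243 = -436$)
$y = -436$
$\sqrt{y + \left(\left(-119 + S{\left(-1 \right)}\right) + g\right)} = \sqrt{-436 + \left(\left(-119 - 9\right) + 42\right)} = \sqrt{-436 + \left(-128 + 42\right)} = \sqrt{-436 - 86} = \sqrt{-522} = 3 i \sqrt{58}$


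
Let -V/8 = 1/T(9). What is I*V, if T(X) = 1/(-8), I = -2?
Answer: -128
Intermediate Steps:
T(X) = -⅛
V = 64 (V = -8/(-⅛) = -8*(-8) = 64)
I*V = -2*64 = -128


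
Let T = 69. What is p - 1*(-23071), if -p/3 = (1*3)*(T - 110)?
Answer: 23440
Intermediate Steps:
p = 369 (p = -3*1*3*(69 - 110) = -9*(-41) = -3*(-123) = 369)
p - 1*(-23071) = 369 - 1*(-23071) = 369 + 23071 = 23440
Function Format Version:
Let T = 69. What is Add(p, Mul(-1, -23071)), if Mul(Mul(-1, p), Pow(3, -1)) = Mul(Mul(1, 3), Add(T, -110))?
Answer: 23440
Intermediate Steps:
p = 369 (p = Mul(-3, Mul(Mul(1, 3), Add(69, -110))) = Mul(-3, Mul(3, -41)) = Mul(-3, -123) = 369)
Add(p, Mul(-1, -23071)) = Add(369, Mul(-1, -23071)) = Add(369, 23071) = 23440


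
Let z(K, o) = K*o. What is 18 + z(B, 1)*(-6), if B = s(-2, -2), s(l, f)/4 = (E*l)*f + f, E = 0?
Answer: 66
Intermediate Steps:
s(l, f) = 4*f (s(l, f) = 4*((0*l)*f + f) = 4*(0*f + f) = 4*(0 + f) = 4*f)
B = -8 (B = 4*(-2) = -8)
18 + z(B, 1)*(-6) = 18 - 8*1*(-6) = 18 - 8*(-6) = 18 + 48 = 66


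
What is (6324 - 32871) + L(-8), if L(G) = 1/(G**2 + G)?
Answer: -1486631/56 ≈ -26547.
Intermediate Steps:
L(G) = 1/(G + G**2)
(6324 - 32871) + L(-8) = (6324 - 32871) + 1/((-8)*(1 - 8)) = -26547 - 1/8/(-7) = -26547 - 1/8*(-1/7) = -26547 + 1/56 = -1486631/56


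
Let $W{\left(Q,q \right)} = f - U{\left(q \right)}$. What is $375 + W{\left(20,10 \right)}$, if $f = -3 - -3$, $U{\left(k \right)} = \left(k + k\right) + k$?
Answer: $345$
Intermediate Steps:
$U{\left(k \right)} = 3 k$ ($U{\left(k \right)} = 2 k + k = 3 k$)
$f = 0$ ($f = -3 + 3 = 0$)
$W{\left(Q,q \right)} = - 3 q$ ($W{\left(Q,q \right)} = 0 - 3 q = - 3 q$)
$375 + W{\left(20,10 \right)} = 375 - 30 = 345$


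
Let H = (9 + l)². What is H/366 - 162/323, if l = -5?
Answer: -27062/59109 ≈ -0.45783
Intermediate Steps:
H = 16 (H = (9 - 5)² = 4² = 16)
H/366 - 162/323 = 16/366 - 162/323 = 16*(1/366) - 162*1/323 = 8/183 - 162/323 = -27062/59109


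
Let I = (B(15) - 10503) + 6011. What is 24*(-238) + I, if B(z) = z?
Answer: -10189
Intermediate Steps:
I = -4477 (I = (15 - 10503) + 6011 = -10488 + 6011 = -4477)
24*(-238) + I = 24*(-238) - 4477 = -5712 - 4477 = -10189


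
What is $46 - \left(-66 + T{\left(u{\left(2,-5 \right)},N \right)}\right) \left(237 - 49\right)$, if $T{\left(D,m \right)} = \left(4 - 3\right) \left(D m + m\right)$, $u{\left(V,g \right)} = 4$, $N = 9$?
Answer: $3994$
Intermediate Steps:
$T{\left(D,m \right)} = m + D m$ ($T{\left(D,m \right)} = 1 \left(m + D m\right) = m + D m$)
$46 - \left(-66 + T{\left(u{\left(2,-5 \right)},N \right)}\right) \left(237 - 49\right) = 46 - \left(-66 + 9 \left(1 + 4\right)\right) \left(237 - 49\right) = 46 - \left(-66 + 9 \cdot 5\right) 188 = 46 - \left(-66 + 45\right) 188 = 46 - \left(-21\right) 188 = 46 - -3948 = 46 + 3948 = 3994$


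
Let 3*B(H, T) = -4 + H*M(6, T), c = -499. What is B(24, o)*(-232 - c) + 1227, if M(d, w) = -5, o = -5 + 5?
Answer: -9809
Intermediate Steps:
o = 0
B(H, T) = -4/3 - 5*H/3 (B(H, T) = (-4 + H*(-5))/3 = (-4 - 5*H)/3 = -4/3 - 5*H/3)
B(24, o)*(-232 - c) + 1227 = (-4/3 - 5/3*24)*(-232 - 1*(-499)) + 1227 = (-4/3 - 40)*(-232 + 499) + 1227 = -124/3*267 + 1227 = -11036 + 1227 = -9809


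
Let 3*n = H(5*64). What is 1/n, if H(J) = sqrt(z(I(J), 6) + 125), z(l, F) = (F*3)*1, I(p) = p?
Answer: 3*sqrt(143)/143 ≈ 0.25087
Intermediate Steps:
z(l, F) = 3*F (z(l, F) = (3*F)*1 = 3*F)
H(J) = sqrt(143) (H(J) = sqrt(3*6 + 125) = sqrt(18 + 125) = sqrt(143))
n = sqrt(143)/3 ≈ 3.9861
1/n = 1/(sqrt(143)/3) = 3*sqrt(143)/143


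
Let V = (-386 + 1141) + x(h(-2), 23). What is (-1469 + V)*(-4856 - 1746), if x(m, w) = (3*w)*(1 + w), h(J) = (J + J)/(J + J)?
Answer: -6219084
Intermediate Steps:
h(J) = 1 (h(J) = (2*J)/((2*J)) = (2*J)*(1/(2*J)) = 1)
x(m, w) = 3*w*(1 + w)
V = 2411 (V = (-386 + 1141) + 3*23*(1 + 23) = 755 + 3*23*24 = 755 + 1656 = 2411)
(-1469 + V)*(-4856 - 1746) = (-1469 + 2411)*(-4856 - 1746) = 942*(-6602) = -6219084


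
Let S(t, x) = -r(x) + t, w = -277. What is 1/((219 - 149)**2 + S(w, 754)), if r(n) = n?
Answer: 1/3869 ≈ 0.00025846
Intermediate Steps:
S(t, x) = t - x (S(t, x) = -x + t = t - x)
1/((219 - 149)**2 + S(w, 754)) = 1/((219 - 149)**2 + (-277 - 1*754)) = 1/(70**2 + (-277 - 754)) = 1/(4900 - 1031) = 1/3869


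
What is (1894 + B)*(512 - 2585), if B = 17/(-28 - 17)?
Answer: -58882183/15 ≈ -3.9255e+6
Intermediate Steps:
B = -17/45 (B = 17/(-45) = -1/45*17 = -17/45 ≈ -0.37778)
(1894 + B)*(512 - 2585) = (1894 - 17/45)*(512 - 2585) = (85213/45)*(-2073) = -58882183/15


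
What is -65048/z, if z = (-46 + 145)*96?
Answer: -8131/1188 ≈ -6.8443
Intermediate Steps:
z = 9504 (z = 99*96 = 9504)
-65048/z = -65048/9504 = -65048*1/9504 = -8131/1188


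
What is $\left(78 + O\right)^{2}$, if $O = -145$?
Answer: $4489$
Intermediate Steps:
$\left(78 + O\right)^{2} = \left(78 - 145\right)^{2} = \left(-67\right)^{2} = 4489$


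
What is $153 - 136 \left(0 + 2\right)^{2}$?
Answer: $-391$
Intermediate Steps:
$153 - 136 \left(0 + 2\right)^{2} = 153 - 136 \cdot 2^{2} = 153 - 544 = -391$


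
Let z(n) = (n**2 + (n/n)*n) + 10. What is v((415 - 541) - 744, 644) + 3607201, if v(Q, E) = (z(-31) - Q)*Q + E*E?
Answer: 2447237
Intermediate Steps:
z(n) = 10 + n + n**2 (z(n) = (n**2 + 1*n) + 10 = (n**2 + n) + 10 = (n + n**2) + 10 = 10 + n + n**2)
v(Q, E) = E**2 + Q*(940 - Q) (v(Q, E) = ((10 - 31 + (-31)**2) - Q)*Q + E*E = ((10 - 31 + 961) - Q)*Q + E**2 = (940 - Q)*Q + E**2 = Q*(940 - Q) + E**2 = E**2 + Q*(940 - Q))
v((415 - 541) - 744, 644) + 3607201 = (644**2 - ((415 - 541) - 744)**2 + 940*((415 - 541) - 744)) + 3607201 = (414736 - (-126 - 744)**2 + 940*(-126 - 744)) + 3607201 = (414736 - 1*(-870)**2 + 940*(-870)) + 3607201 = (414736 - 1*756900 - 817800) + 3607201 = (414736 - 756900 - 817800) + 3607201 = -1159964 + 3607201 = 2447237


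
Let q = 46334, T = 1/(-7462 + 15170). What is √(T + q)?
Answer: 3*√76468171719/3854 ≈ 215.25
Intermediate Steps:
T = 1/7708 ≈ 0.00012974
√(T + q) = √(1/7708 + 46334) = √(357142473/7708) = 3*√76468171719/3854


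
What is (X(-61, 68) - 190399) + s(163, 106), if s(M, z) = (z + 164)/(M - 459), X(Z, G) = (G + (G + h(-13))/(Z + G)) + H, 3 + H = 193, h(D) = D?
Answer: -196978881/1036 ≈ -1.9013e+5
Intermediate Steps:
H = 190 (H = -3 + 193 = 190)
X(Z, G) = 190 + G + (-13 + G)/(G + Z) (X(Z, G) = (G + (G - 13)/(Z + G)) + 190 = (G + (-13 + G)/(G + Z)) + 190 = 190 + G + (-13 + G)/(G + Z))
s(M, z) = (164 + z)/(-459 + M)
(X(-61, 68) - 190399) + s(163, 106) = ((-13 + 68**2 + 190*(-61) + 191*68 + 68*(-61))/(68 - 61) - 190399) + (164 + 106)/(-459 + 163) = ((-13 + 4624 - 11590 + 12988 - 4148)/7 - 190399) + 270/(-296) = ((1/7)*1861 - 190399) - 1/296*270 = (1861/7 - 190399) - 135/148 = -1330932/7 - 135/148 = -196978881/1036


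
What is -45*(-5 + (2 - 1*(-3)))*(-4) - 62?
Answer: -62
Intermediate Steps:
-45*(-5 + (2 - 1*(-3)))*(-4) - 62 = -45*(-5 + (2 + 3))*(-4) - 62 = -45*(-5 + 5)*(-4) - 62 = -0*(-4) - 62 = -45*0 - 62 = 0 - 62 = -62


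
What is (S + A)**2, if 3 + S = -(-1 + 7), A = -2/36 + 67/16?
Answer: 491401/20736 ≈ 23.698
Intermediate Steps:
A = 595/144 (A = -2*1/36 + 67*(1/16) = -1/18 + 67/16 = 595/144 ≈ 4.1319)
S = -9 (S = -3 - (-1 + 7) = -3 - 1*6 = -3 - 6 = -9)
(S + A)**2 = (-9 + 595/144)**2 = (-701/144)**2 = 491401/20736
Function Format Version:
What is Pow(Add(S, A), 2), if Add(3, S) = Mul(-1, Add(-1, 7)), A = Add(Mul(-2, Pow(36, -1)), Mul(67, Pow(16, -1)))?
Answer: Rational(491401, 20736) ≈ 23.698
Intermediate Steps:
A = Rational(595, 144) (A = Add(Mul(-2, Rational(1, 36)), Mul(67, Rational(1, 16))) = Add(Rational(-1, 18), Rational(67, 16)) = Rational(595, 144) ≈ 4.1319)
S = -9 (S = Add(-3, Mul(-1, Add(-1, 7))) = Add(-3, Mul(-1, 6)) = Add(-3, -6) = -9)
Pow(Add(S, A), 2) = Pow(Add(-9, Rational(595, 144)), 2) = Pow(Rational(-701, 144), 2) = Rational(491401, 20736)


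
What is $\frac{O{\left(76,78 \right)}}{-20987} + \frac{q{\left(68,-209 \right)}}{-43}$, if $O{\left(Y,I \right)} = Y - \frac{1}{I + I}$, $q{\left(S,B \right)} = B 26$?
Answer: $\frac{17790254083}{140780796} \approx 126.37$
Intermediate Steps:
$q{\left(S,B \right)} = 26 B$
$O{\left(Y,I \right)} = Y - \frac{1}{2 I}$
$\frac{O{\left(76,78 \right)}}{-20987} + \frac{q{\left(68,-209 \right)}}{-43} = \frac{76 - \frac{1}{2 \cdot 78}}{-20987} + \frac{26 \left(-209\right)}{-43} = \left(76 - \frac{1}{156}\right) \left(- \frac{1}{20987}\right) - - \frac{5434}{43} = \left(76 - \frac{1}{156}\right) \left(- \frac{1}{20987}\right) + \frac{5434}{43} = \frac{11855}{156} \left(- \frac{1}{20987}\right) + \frac{5434}{43} = - \frac{11855}{3273972} + \frac{5434}{43} = \frac{17790254083}{140780796}$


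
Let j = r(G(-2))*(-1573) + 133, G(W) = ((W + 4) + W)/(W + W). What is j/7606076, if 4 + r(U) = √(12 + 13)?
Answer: -360/1901519 ≈ -0.00018932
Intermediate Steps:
G(W) = (4 + 2*W)/(2*W) (G(W) = ((4 + W) + W)/((2*W)) = (4 + 2*W)*(1/(2*W)) = (4 + 2*W)/(2*W))
r(U) = 1 (r(U) = -4 + √(12 + 13) = -4 + √25 = -4 + 5 = 1)
j = -1440 (j = 1*(-1573) + 133 = -1573 + 133 = -1440)
j/7606076 = -1440/7606076 = -1440*1/7606076 = -360/1901519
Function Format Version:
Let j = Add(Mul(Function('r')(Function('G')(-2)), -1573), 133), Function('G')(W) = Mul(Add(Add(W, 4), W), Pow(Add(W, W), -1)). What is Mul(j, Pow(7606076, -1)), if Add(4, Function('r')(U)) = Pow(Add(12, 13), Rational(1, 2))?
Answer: Rational(-360, 1901519) ≈ -0.00018932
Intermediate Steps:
Function('G')(W) = Mul(Rational(1, 2), Pow(W, -1), Add(4, Mul(2, W))) (Function('G')(W) = Mul(Add(Add(4, W), W), Pow(Mul(2, W), -1)) = Mul(Add(4, Mul(2, W)), Mul(Rational(1, 2), Pow(W, -1))) = Mul(Rational(1, 2), Pow(W, -1), Add(4, Mul(2, W))))
Function('r')(U) = 1 (Function('r')(U) = Add(-4, Pow(Add(12, 13), Rational(1, 2))) = Add(-4, Pow(25, Rational(1, 2))) = Add(-4, 5) = 1)
j = -1440 (j = Add(Mul(1, -1573), 133) = Add(-1573, 133) = -1440)
Mul(j, Pow(7606076, -1)) = Mul(-1440, Pow(7606076, -1)) = Mul(-1440, Rational(1, 7606076)) = Rational(-360, 1901519)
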